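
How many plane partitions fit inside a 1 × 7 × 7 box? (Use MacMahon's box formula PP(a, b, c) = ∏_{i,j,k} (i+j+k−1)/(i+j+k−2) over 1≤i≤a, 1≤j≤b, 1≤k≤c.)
PP(1, 7, 7) = 3432

Evaluate the triple product over i = 1..1, j = 1..7, k = 1..7. The factors are (2/1) · (3/2) · (4/3) · (5/4) · (6/5) · (7/6) · (8/7) · (3/2) · … (49 factors total). The numerators and denominators telescope so the product is an integer; carrying out the multiplication exactly gives PP(1, 7, 7) = 3432.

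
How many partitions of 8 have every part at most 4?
p(8, parts ≤ 4) = 15

Partitions of 8 with all parts ≤ 4: 4+4, 4+3+1, 4+2+2, 4+2+1+1, 4+1+1+1+1, 3+3+2, 3+3+1+1, 3+2+2+1, 3+2+1+1+1, 3+1+1+1+1+1, 2+2+2+2, 2+2+2+1+1, 2+2+1+1+1+1, 2+1+1+1+1+1+1, 1+1+1+1+1+1+1+1. Count = 15.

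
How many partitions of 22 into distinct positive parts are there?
q(22) = 89

A partition into distinct parts is a strictly decreasing sequence summing to n. The recurrence d(n, m) = d(n, m−1) + d(n−m, m−1) (use part m at most once) with q(n) = d(n, n) gives q(22) = 89. (Euler's theorem: # distinct-part partitions = # odd-part partitions.)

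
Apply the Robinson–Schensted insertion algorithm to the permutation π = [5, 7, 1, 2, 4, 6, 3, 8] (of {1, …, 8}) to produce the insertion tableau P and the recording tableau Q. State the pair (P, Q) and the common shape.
P = [1, 2, 3, 6, 8] / [4, 7] / [5];  Q = [1, 2, 5, 6, 8] / [3, 4] / [7];  common shape = (5, 2, 1)

Row-insert the values π_1, π_2, … into P one at a time, bumping the leftmost entry strictly greater than the inserted value down to the next row. The recording tableau Q records, in position (i, j), the step at which that cell was added to P.
  Insert 5 (step 1): P = [5];  Q = [1]
  Insert 7 (step 2): P = [5, 7];  Q = [1, 2]
  Insert 1 (step 3): P = [1, 7] / [5];  Q = [1, 2] / [3]
  Insert 2 (step 4): P = [1, 2] / [5, 7];  Q = [1, 2] / [3, 4]
  Insert 4 (step 5): P = [1, 2, 4] / [5, 7];  Q = [1, 2, 5] / [3, 4]
  Insert 6 (step 6): P = [1, 2, 4, 6] / [5, 7];  Q = [1, 2, 5, 6] / [3, 4]
  Insert 3 (step 7): P = [1, 2, 3, 6] / [4, 7] / [5];  Q = [1, 2, 5, 6] / [3, 4] / [7]
  Insert 8 (step 8): P = [1, 2, 3, 6, 8] / [4, 7] / [5];  Q = [1, 2, 5, 6, 8] / [3, 4] / [7]
Final shape: (5, 2, 1).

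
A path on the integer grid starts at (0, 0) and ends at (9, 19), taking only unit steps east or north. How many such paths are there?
Number of paths = 6906900

A monotone lattice path from (0, 0) to (9, 19) consists of 9 east steps and 19 north steps in some order, so it is determined by which 9 of the 28 steps are east. The count is C(28, 9) = 6906900.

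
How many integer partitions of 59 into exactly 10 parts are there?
p(59, 10 parts) = 55494

Partitions of n into exactly k parts are in bijection with partitions of n − k into at most k parts (subtract 1 from each part). So p(59, exactly 10) = p(49, parts ≤ 10). Computing via the recurrence p(m, j) = p(m, j−1) + p(m−j, j) gives 55494.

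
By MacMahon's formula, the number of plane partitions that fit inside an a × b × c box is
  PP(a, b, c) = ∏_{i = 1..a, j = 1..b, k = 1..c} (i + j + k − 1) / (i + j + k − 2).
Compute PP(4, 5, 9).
PP(4, 5, 9) = 23029990984

Evaluate the triple product over i = 1..4, j = 1..5, k = 1..9. The factors are (2/1) · (3/2) · (4/3) · (5/4) · (6/5) · (7/6) · (8/7) · (9/8) · … (180 factors total). The numerators and denominators telescope so the product is an integer; carrying out the multiplication exactly gives PP(4, 5, 9) = 23029990984.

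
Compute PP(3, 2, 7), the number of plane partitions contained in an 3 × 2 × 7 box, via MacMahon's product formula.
PP(3, 2, 7) = 4950

Evaluate the triple product over i = 1..3, j = 1..2, k = 1..7. The factors are (2/1) · (3/2) · (4/3) · (5/4) · (6/5) · (7/6) · (8/7) · (3/2) · … (42 factors total). The numerators and denominators telescope so the product is an integer; carrying out the multiplication exactly gives PP(3, 2, 7) = 4950.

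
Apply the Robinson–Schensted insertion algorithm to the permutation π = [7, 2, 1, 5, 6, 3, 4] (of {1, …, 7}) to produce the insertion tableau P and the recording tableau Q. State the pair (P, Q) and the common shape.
P = [1, 3, 4] / [2, 5, 6] / [7];  Q = [1, 4, 5] / [2, 6, 7] / [3];  common shape = (3, 3, 1)

Row-insert the values π_1, π_2, … into P one at a time, bumping the leftmost entry strictly greater than the inserted value down to the next row. The recording tableau Q records, in position (i, j), the step at which that cell was added to P.
  Insert 7 (step 1): P = [7];  Q = [1]
  Insert 2 (step 2): P = [2] / [7];  Q = [1] / [2]
  Insert 1 (step 3): P = [1] / [2] / [7];  Q = [1] / [2] / [3]
  Insert 5 (step 4): P = [1, 5] / [2] / [7];  Q = [1, 4] / [2] / [3]
  Insert 6 (step 5): P = [1, 5, 6] / [2] / [7];  Q = [1, 4, 5] / [2] / [3]
  Insert 3 (step 6): P = [1, 3, 6] / [2, 5] / [7];  Q = [1, 4, 5] / [2, 6] / [3]
  Insert 4 (step 7): P = [1, 3, 4] / [2, 5, 6] / [7];  Q = [1, 4, 5] / [2, 6, 7] / [3]
Final shape: (3, 3, 1).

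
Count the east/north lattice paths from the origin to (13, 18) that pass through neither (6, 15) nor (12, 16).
Number of paths = 109615674

Inclusion–exclusion. Total paths: C(31, 13) = 206253075. Through P₁: C(21, 6)·C(10, 7) = 6511680. Through P₂: C(28, 12)·C(3, 1) = 91265265. Since P₁ is strictly southwest of P₂, a monotone path through both must visit P₁ then P₂; paths through both = C(21, 6)·C(7, 6)·C(3, 1) = 1139544. Avoid both = 206253075 − 6511680 − 91265265 + 1139544 = 109615674.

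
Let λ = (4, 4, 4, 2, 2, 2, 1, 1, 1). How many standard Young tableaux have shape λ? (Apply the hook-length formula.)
# SYT of shape (4, 4, 4, 2, 2, 2, 1, 1, 1) = 105814800

Hook-length formula: f^λ = n! / Π hook(c), product over all cells c of the Young diagram. For λ = (4, 4, 4, 2, 2, 2, 1, 1, 1), n = 21 boxes. Hook lengths by row (left-to-right, top-to-bottom): [12, 8, 4, 3]; [11, 7, 3, 2]; [10, 6, 2, 1]; [7, 3]; [6, 2]; [5, 1]; [3]; [2]; [1]. Product of hooks = 482833612800. So f^λ = 21! / 482833612800 = 51090942171709440000 / 482833612800 = 105814800.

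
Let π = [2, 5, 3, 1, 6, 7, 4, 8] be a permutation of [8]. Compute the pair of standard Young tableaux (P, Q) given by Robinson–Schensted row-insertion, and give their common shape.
P = [1, 3, 4, 7, 8] / [2, 6] / [5];  Q = [1, 2, 5, 6, 8] / [3, 7] / [4];  common shape = (5, 2, 1)

Row-insert the values π_1, π_2, … into P one at a time, bumping the leftmost entry strictly greater than the inserted value down to the next row. The recording tableau Q records, in position (i, j), the step at which that cell was added to P.
  Insert 2 (step 1): P = [2];  Q = [1]
  Insert 5 (step 2): P = [2, 5];  Q = [1, 2]
  Insert 3 (step 3): P = [2, 3] / [5];  Q = [1, 2] / [3]
  Insert 1 (step 4): P = [1, 3] / [2] / [5];  Q = [1, 2] / [3] / [4]
  Insert 6 (step 5): P = [1, 3, 6] / [2] / [5];  Q = [1, 2, 5] / [3] / [4]
  Insert 7 (step 6): P = [1, 3, 6, 7] / [2] / [5];  Q = [1, 2, 5, 6] / [3] / [4]
  Insert 4 (step 7): P = [1, 3, 4, 7] / [2, 6] / [5];  Q = [1, 2, 5, 6] / [3, 7] / [4]
  Insert 8 (step 8): P = [1, 3, 4, 7, 8] / [2, 6] / [5];  Q = [1, 2, 5, 6, 8] / [3, 7] / [4]
Final shape: (5, 2, 1).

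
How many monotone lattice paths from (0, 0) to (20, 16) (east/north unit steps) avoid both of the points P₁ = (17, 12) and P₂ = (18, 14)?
Number of paths = 3597027615

Inclusion–exclusion. Total paths: C(36, 20) = 7307872110. Through P₁: C(29, 17)·C(7, 3) = 1816357725. Through P₂: C(32, 18)·C(4, 2) = 2828613600. Since P₁ is strictly southwest of P₂, a monotone path through both must visit P₁ then P₂; paths through both = C(29, 17)·C(3, 1)·C(4, 2) = 934126830. Avoid both = 7307872110 − 1816357725 − 2828613600 + 934126830 = 3597027615.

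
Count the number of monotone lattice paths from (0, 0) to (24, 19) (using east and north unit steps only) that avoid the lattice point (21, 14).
Number of paths = 670554705450

Total paths from (0, 0) to (24, 19): C(43, 24) = 800472431850. Paths through (21, 14): (paths (0, 0) → (21, 14)) × (paths (21, 14) → (24, 19)) = C(35, 21) · C(8, 3) = 2319959400 · 56 = 129917726400. Avoidance count = 800472431850 − 129917726400 = 670554705450.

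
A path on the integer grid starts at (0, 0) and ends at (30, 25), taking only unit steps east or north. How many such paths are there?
Number of paths = 3085851035479212

A monotone lattice path from (0, 0) to (30, 25) consists of 30 east steps and 25 north steps in some order, so it is determined by which 30 of the 55 steps are east. The count is C(55, 30) = 3085851035479212.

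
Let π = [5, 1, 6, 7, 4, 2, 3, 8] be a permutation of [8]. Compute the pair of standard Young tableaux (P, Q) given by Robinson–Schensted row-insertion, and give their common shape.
P = [1, 2, 3, 8] / [4, 6, 7] / [5];  Q = [1, 3, 4, 8] / [2, 5, 7] / [6];  common shape = (4, 3, 1)

Row-insert the values π_1, π_2, … into P one at a time, bumping the leftmost entry strictly greater than the inserted value down to the next row. The recording tableau Q records, in position (i, j), the step at which that cell was added to P.
  Insert 5 (step 1): P = [5];  Q = [1]
  Insert 1 (step 2): P = [1] / [5];  Q = [1] / [2]
  Insert 6 (step 3): P = [1, 6] / [5];  Q = [1, 3] / [2]
  Insert 7 (step 4): P = [1, 6, 7] / [5];  Q = [1, 3, 4] / [2]
  Insert 4 (step 5): P = [1, 4, 7] / [5, 6];  Q = [1, 3, 4] / [2, 5]
  Insert 2 (step 6): P = [1, 2, 7] / [4, 6] / [5];  Q = [1, 3, 4] / [2, 5] / [6]
  Insert 3 (step 7): P = [1, 2, 3] / [4, 6, 7] / [5];  Q = [1, 3, 4] / [2, 5, 7] / [6]
  Insert 8 (step 8): P = [1, 2, 3, 8] / [4, 6, 7] / [5];  Q = [1, 3, 4, 8] / [2, 5, 7] / [6]
Final shape: (4, 3, 1).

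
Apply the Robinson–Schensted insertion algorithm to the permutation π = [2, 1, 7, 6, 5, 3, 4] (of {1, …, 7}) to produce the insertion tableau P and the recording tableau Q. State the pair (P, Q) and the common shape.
P = [1, 3, 4] / [2, 5] / [6] / [7];  Q = [1, 3, 7] / [2, 4] / [5] / [6];  common shape = (3, 2, 1, 1)

Row-insert the values π_1, π_2, … into P one at a time, bumping the leftmost entry strictly greater than the inserted value down to the next row. The recording tableau Q records, in position (i, j), the step at which that cell was added to P.
  Insert 2 (step 1): P = [2];  Q = [1]
  Insert 1 (step 2): P = [1] / [2];  Q = [1] / [2]
  Insert 7 (step 3): P = [1, 7] / [2];  Q = [1, 3] / [2]
  Insert 6 (step 4): P = [1, 6] / [2, 7];  Q = [1, 3] / [2, 4]
  Insert 5 (step 5): P = [1, 5] / [2, 6] / [7];  Q = [1, 3] / [2, 4] / [5]
  Insert 3 (step 6): P = [1, 3] / [2, 5] / [6] / [7];  Q = [1, 3] / [2, 4] / [5] / [6]
  Insert 4 (step 7): P = [1, 3, 4] / [2, 5] / [6] / [7];  Q = [1, 3, 7] / [2, 4] / [5] / [6]
Final shape: (3, 2, 1, 1).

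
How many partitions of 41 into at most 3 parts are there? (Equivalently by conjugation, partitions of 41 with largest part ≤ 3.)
p(41, parts ≤ 3) = 161

Use the recurrence p(n, m) = p(n, m−1) + p(n−m, m): either the largest part is < m (count p(n, m−1)) or the largest part is exactly m (remove one copy of m, count p(n−m, m)). With p(0, ·) = 1 this gives p(41, parts ≤ 3) = 161. (By conjugating Young diagrams, this also counts partitions of 41 into at most 3 parts.)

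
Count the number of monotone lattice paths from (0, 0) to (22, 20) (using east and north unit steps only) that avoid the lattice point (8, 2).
Number of paths = 492577005420

Total paths from (0, 0) to (22, 20): C(42, 22) = 513791607420. Paths through (8, 2): (paths (0, 0) → (8, 2)) × (paths (8, 2) → (22, 20)) = C(10, 8) · C(32, 14) = 45 · 471435600 = 21214602000. Avoidance count = 513791607420 − 21214602000 = 492577005420.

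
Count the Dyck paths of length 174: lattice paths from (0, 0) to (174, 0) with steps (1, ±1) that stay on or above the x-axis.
C_87 = 16435314834665426797069144960762886143367590394940

These Dyck paths are counted by the Catalan number C_n = (1/(n + 1)) · C(2n, n). For n = 87: C_87 = (1/88) · C(174, 87) = 1446307705450557558142084756547133980616347954754720/88 = 16435314834665426797069144960762886143367590394940.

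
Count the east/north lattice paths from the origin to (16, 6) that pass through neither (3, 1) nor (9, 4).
Number of paths = 26697

Inclusion–exclusion. Total paths: C(22, 16) = 74613. Through P₁: C(4, 3)·C(18, 13) = 34272. Through P₂: C(13, 9)·C(9, 7) = 25740. Since P₁ is strictly southwest of P₂, a monotone path through both must visit P₁ then P₂; paths through both = C(4, 3)·C(9, 6)·C(9, 7) = 12096. Avoid both = 74613 − 34272 − 25740 + 12096 = 26697.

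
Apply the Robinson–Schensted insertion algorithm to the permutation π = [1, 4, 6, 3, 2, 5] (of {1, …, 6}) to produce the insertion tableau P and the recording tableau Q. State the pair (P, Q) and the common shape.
P = [1, 2, 5] / [3, 6] / [4];  Q = [1, 2, 3] / [4, 6] / [5];  common shape = (3, 2, 1)

Row-insert the values π_1, π_2, … into P one at a time, bumping the leftmost entry strictly greater than the inserted value down to the next row. The recording tableau Q records, in position (i, j), the step at which that cell was added to P.
  Insert 1 (step 1): P = [1];  Q = [1]
  Insert 4 (step 2): P = [1, 4];  Q = [1, 2]
  Insert 6 (step 3): P = [1, 4, 6];  Q = [1, 2, 3]
  Insert 3 (step 4): P = [1, 3, 6] / [4];  Q = [1, 2, 3] / [4]
  Insert 2 (step 5): P = [1, 2, 6] / [3] / [4];  Q = [1, 2, 3] / [4] / [5]
  Insert 5 (step 6): P = [1, 2, 5] / [3, 6] / [4];  Q = [1, 2, 3] / [4, 6] / [5]
Final shape: (3, 2, 1).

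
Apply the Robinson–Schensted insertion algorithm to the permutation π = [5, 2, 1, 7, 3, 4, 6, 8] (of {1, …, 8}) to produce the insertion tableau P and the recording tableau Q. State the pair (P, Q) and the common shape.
P = [1, 3, 4, 6, 8] / [2, 7] / [5];  Q = [1, 4, 6, 7, 8] / [2, 5] / [3];  common shape = (5, 2, 1)

Row-insert the values π_1, π_2, … into P one at a time, bumping the leftmost entry strictly greater than the inserted value down to the next row. The recording tableau Q records, in position (i, j), the step at which that cell was added to P.
  Insert 5 (step 1): P = [5];  Q = [1]
  Insert 2 (step 2): P = [2] / [5];  Q = [1] / [2]
  Insert 1 (step 3): P = [1] / [2] / [5];  Q = [1] / [2] / [3]
  Insert 7 (step 4): P = [1, 7] / [2] / [5];  Q = [1, 4] / [2] / [3]
  Insert 3 (step 5): P = [1, 3] / [2, 7] / [5];  Q = [1, 4] / [2, 5] / [3]
  Insert 4 (step 6): P = [1, 3, 4] / [2, 7] / [5];  Q = [1, 4, 6] / [2, 5] / [3]
  Insert 6 (step 7): P = [1, 3, 4, 6] / [2, 7] / [5];  Q = [1, 4, 6, 7] / [2, 5] / [3]
  Insert 8 (step 8): P = [1, 3, 4, 6, 8] / [2, 7] / [5];  Q = [1, 4, 6, 7, 8] / [2, 5] / [3]
Final shape: (5, 2, 1).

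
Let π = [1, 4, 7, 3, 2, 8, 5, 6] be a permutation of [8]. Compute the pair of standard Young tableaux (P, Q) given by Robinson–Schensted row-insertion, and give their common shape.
P = [1, 2, 5, 6] / [3, 7, 8] / [4];  Q = [1, 2, 3, 6] / [4, 7, 8] / [5];  common shape = (4, 3, 1)

Row-insert the values π_1, π_2, … into P one at a time, bumping the leftmost entry strictly greater than the inserted value down to the next row. The recording tableau Q records, in position (i, j), the step at which that cell was added to P.
  Insert 1 (step 1): P = [1];  Q = [1]
  Insert 4 (step 2): P = [1, 4];  Q = [1, 2]
  Insert 7 (step 3): P = [1, 4, 7];  Q = [1, 2, 3]
  Insert 3 (step 4): P = [1, 3, 7] / [4];  Q = [1, 2, 3] / [4]
  Insert 2 (step 5): P = [1, 2, 7] / [3] / [4];  Q = [1, 2, 3] / [4] / [5]
  Insert 8 (step 6): P = [1, 2, 7, 8] / [3] / [4];  Q = [1, 2, 3, 6] / [4] / [5]
  Insert 5 (step 7): P = [1, 2, 5, 8] / [3, 7] / [4];  Q = [1, 2, 3, 6] / [4, 7] / [5]
  Insert 6 (step 8): P = [1, 2, 5, 6] / [3, 7, 8] / [4];  Q = [1, 2, 3, 6] / [4, 7, 8] / [5]
Final shape: (4, 3, 1).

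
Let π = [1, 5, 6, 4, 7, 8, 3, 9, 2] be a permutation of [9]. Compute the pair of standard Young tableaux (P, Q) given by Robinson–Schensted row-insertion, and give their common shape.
P = [1, 2, 6, 7, 8, 9] / [3] / [4] / [5];  Q = [1, 2, 3, 5, 6, 8] / [4] / [7] / [9];  common shape = (6, 1, 1, 1)

Row-insert the values π_1, π_2, … into P one at a time, bumping the leftmost entry strictly greater than the inserted value down to the next row. The recording tableau Q records, in position (i, j), the step at which that cell was added to P.
  Insert 1 (step 1): P = [1];  Q = [1]
  Insert 5 (step 2): P = [1, 5];  Q = [1, 2]
  Insert 6 (step 3): P = [1, 5, 6];  Q = [1, 2, 3]
  Insert 4 (step 4): P = [1, 4, 6] / [5];  Q = [1, 2, 3] / [4]
  Insert 7 (step 5): P = [1, 4, 6, 7] / [5];  Q = [1, 2, 3, 5] / [4]
  Insert 8 (step 6): P = [1, 4, 6, 7, 8] / [5];  Q = [1, 2, 3, 5, 6] / [4]
  Insert 3 (step 7): P = [1, 3, 6, 7, 8] / [4] / [5];  Q = [1, 2, 3, 5, 6] / [4] / [7]
  Insert 9 (step 8): P = [1, 3, 6, 7, 8, 9] / [4] / [5];  Q = [1, 2, 3, 5, 6, 8] / [4] / [7]
  Insert 2 (step 9): P = [1, 2, 6, 7, 8, 9] / [3] / [4] / [5];  Q = [1, 2, 3, 5, 6, 8] / [4] / [7] / [9]
Final shape: (6, 1, 1, 1).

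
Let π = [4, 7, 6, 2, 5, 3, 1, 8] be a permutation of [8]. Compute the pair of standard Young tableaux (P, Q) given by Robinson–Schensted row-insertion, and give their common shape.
P = [1, 3, 8] / [2, 5] / [4] / [6] / [7];  Q = [1, 2, 8] / [3, 5] / [4] / [6] / [7];  common shape = (3, 2, 1, 1, 1)

Row-insert the values π_1, π_2, … into P one at a time, bumping the leftmost entry strictly greater than the inserted value down to the next row. The recording tableau Q records, in position (i, j), the step at which that cell was added to P.
  Insert 4 (step 1): P = [4];  Q = [1]
  Insert 7 (step 2): P = [4, 7];  Q = [1, 2]
  Insert 6 (step 3): P = [4, 6] / [7];  Q = [1, 2] / [3]
  Insert 2 (step 4): P = [2, 6] / [4] / [7];  Q = [1, 2] / [3] / [4]
  Insert 5 (step 5): P = [2, 5] / [4, 6] / [7];  Q = [1, 2] / [3, 5] / [4]
  Insert 3 (step 6): P = [2, 3] / [4, 5] / [6] / [7];  Q = [1, 2] / [3, 5] / [4] / [6]
  Insert 1 (step 7): P = [1, 3] / [2, 5] / [4] / [6] / [7];  Q = [1, 2] / [3, 5] / [4] / [6] / [7]
  Insert 8 (step 8): P = [1, 3, 8] / [2, 5] / [4] / [6] / [7];  Q = [1, 2, 8] / [3, 5] / [4] / [6] / [7]
Final shape: (3, 2, 1, 1, 1).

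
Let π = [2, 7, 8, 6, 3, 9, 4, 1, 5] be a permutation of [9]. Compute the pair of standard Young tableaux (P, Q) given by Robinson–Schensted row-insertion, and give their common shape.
P = [1, 3, 4, 5] / [2, 8, 9] / [6] / [7];  Q = [1, 2, 3, 6] / [4, 7, 9] / [5] / [8];  common shape = (4, 3, 1, 1)

Row-insert the values π_1, π_2, … into P one at a time, bumping the leftmost entry strictly greater than the inserted value down to the next row. The recording tableau Q records, in position (i, j), the step at which that cell was added to P.
  Insert 2 (step 1): P = [2];  Q = [1]
  Insert 7 (step 2): P = [2, 7];  Q = [1, 2]
  Insert 8 (step 3): P = [2, 7, 8];  Q = [1, 2, 3]
  Insert 6 (step 4): P = [2, 6, 8] / [7];  Q = [1, 2, 3] / [4]
  Insert 3 (step 5): P = [2, 3, 8] / [6] / [7];  Q = [1, 2, 3] / [4] / [5]
  Insert 9 (step 6): P = [2, 3, 8, 9] / [6] / [7];  Q = [1, 2, 3, 6] / [4] / [5]
  Insert 4 (step 7): P = [2, 3, 4, 9] / [6, 8] / [7];  Q = [1, 2, 3, 6] / [4, 7] / [5]
  Insert 1 (step 8): P = [1, 3, 4, 9] / [2, 8] / [6] / [7];  Q = [1, 2, 3, 6] / [4, 7] / [5] / [8]
  Insert 5 (step 9): P = [1, 3, 4, 5] / [2, 8, 9] / [6] / [7];  Q = [1, 2, 3, 6] / [4, 7, 9] / [5] / [8]
Final shape: (4, 3, 1, 1).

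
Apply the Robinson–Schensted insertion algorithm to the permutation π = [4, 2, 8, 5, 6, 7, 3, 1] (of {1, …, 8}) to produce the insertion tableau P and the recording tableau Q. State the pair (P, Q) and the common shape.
P = [1, 3, 6, 7] / [2, 5] / [4] / [8];  Q = [1, 3, 5, 6] / [2, 4] / [7] / [8];  common shape = (4, 2, 1, 1)

Row-insert the values π_1, π_2, … into P one at a time, bumping the leftmost entry strictly greater than the inserted value down to the next row. The recording tableau Q records, in position (i, j), the step at which that cell was added to P.
  Insert 4 (step 1): P = [4];  Q = [1]
  Insert 2 (step 2): P = [2] / [4];  Q = [1] / [2]
  Insert 8 (step 3): P = [2, 8] / [4];  Q = [1, 3] / [2]
  Insert 5 (step 4): P = [2, 5] / [4, 8];  Q = [1, 3] / [2, 4]
  Insert 6 (step 5): P = [2, 5, 6] / [4, 8];  Q = [1, 3, 5] / [2, 4]
  Insert 7 (step 6): P = [2, 5, 6, 7] / [4, 8];  Q = [1, 3, 5, 6] / [2, 4]
  Insert 3 (step 7): P = [2, 3, 6, 7] / [4, 5] / [8];  Q = [1, 3, 5, 6] / [2, 4] / [7]
  Insert 1 (step 8): P = [1, 3, 6, 7] / [2, 5] / [4] / [8];  Q = [1, 3, 5, 6] / [2, 4] / [7] / [8]
Final shape: (4, 2, 1, 1).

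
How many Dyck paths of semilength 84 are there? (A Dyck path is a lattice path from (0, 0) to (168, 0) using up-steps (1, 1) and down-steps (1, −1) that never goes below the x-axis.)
C_84 = 270557451039395118028642463289168566420671280440

These Dyck paths are counted by the Catalan number C_n = (1/(n + 1)) · C(2n, n). For n = 84: C_84 = (1/85) · C(168, 84) = 22997383338348585032434609379579328145757058837400/85 = 270557451039395118028642463289168566420671280440.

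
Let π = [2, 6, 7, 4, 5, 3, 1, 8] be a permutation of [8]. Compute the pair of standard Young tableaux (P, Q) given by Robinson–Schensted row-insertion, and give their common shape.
P = [1, 3, 5, 8] / [2, 7] / [4] / [6];  Q = [1, 2, 3, 8] / [4, 5] / [6] / [7];  common shape = (4, 2, 1, 1)

Row-insert the values π_1, π_2, … into P one at a time, bumping the leftmost entry strictly greater than the inserted value down to the next row. The recording tableau Q records, in position (i, j), the step at which that cell was added to P.
  Insert 2 (step 1): P = [2];  Q = [1]
  Insert 6 (step 2): P = [2, 6];  Q = [1, 2]
  Insert 7 (step 3): P = [2, 6, 7];  Q = [1, 2, 3]
  Insert 4 (step 4): P = [2, 4, 7] / [6];  Q = [1, 2, 3] / [4]
  Insert 5 (step 5): P = [2, 4, 5] / [6, 7];  Q = [1, 2, 3] / [4, 5]
  Insert 3 (step 6): P = [2, 3, 5] / [4, 7] / [6];  Q = [1, 2, 3] / [4, 5] / [6]
  Insert 1 (step 7): P = [1, 3, 5] / [2, 7] / [4] / [6];  Q = [1, 2, 3] / [4, 5] / [6] / [7]
  Insert 8 (step 8): P = [1, 3, 5, 8] / [2, 7] / [4] / [6];  Q = [1, 2, 3, 8] / [4, 5] / [6] / [7]
Final shape: (4, 2, 1, 1).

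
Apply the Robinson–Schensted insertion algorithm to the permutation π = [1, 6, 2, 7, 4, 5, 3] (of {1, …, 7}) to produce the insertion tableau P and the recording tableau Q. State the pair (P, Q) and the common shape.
P = [1, 2, 3, 5] / [4, 7] / [6];  Q = [1, 2, 4, 6] / [3, 5] / [7];  common shape = (4, 2, 1)

Row-insert the values π_1, π_2, … into P one at a time, bumping the leftmost entry strictly greater than the inserted value down to the next row. The recording tableau Q records, in position (i, j), the step at which that cell was added to P.
  Insert 1 (step 1): P = [1];  Q = [1]
  Insert 6 (step 2): P = [1, 6];  Q = [1, 2]
  Insert 2 (step 3): P = [1, 2] / [6];  Q = [1, 2] / [3]
  Insert 7 (step 4): P = [1, 2, 7] / [6];  Q = [1, 2, 4] / [3]
  Insert 4 (step 5): P = [1, 2, 4] / [6, 7];  Q = [1, 2, 4] / [3, 5]
  Insert 5 (step 6): P = [1, 2, 4, 5] / [6, 7];  Q = [1, 2, 4, 6] / [3, 5]
  Insert 3 (step 7): P = [1, 2, 3, 5] / [4, 7] / [6];  Q = [1, 2, 4, 6] / [3, 5] / [7]
Final shape: (4, 2, 1).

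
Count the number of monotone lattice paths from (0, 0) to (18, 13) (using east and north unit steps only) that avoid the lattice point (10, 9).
Number of paths = 160525965

Total paths from (0, 0) to (18, 13): C(31, 18) = 206253075. Paths through (10, 9): (paths (0, 0) → (10, 9)) × (paths (10, 9) → (18, 13)) = C(19, 10) · C(12, 8) = 92378 · 495 = 45727110. Avoidance count = 206253075 − 45727110 = 160525965.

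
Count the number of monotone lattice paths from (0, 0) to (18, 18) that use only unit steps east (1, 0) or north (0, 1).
Number of paths = 9075135300

A monotone lattice path from (0, 0) to (18, 18) consists of 18 east steps and 18 north steps in some order, so it is determined by which 18 of the 36 steps are east. The count is C(36, 18) = 9075135300.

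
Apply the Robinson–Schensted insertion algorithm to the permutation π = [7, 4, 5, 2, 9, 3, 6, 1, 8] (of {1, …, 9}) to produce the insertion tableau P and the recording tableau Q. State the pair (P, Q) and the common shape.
P = [1, 3, 6, 8] / [2, 5, 9] / [4] / [7];  Q = [1, 3, 5, 9] / [2, 6, 7] / [4] / [8];  common shape = (4, 3, 1, 1)

Row-insert the values π_1, π_2, … into P one at a time, bumping the leftmost entry strictly greater than the inserted value down to the next row. The recording tableau Q records, in position (i, j), the step at which that cell was added to P.
  Insert 7 (step 1): P = [7];  Q = [1]
  Insert 4 (step 2): P = [4] / [7];  Q = [1] / [2]
  Insert 5 (step 3): P = [4, 5] / [7];  Q = [1, 3] / [2]
  Insert 2 (step 4): P = [2, 5] / [4] / [7];  Q = [1, 3] / [2] / [4]
  Insert 9 (step 5): P = [2, 5, 9] / [4] / [7];  Q = [1, 3, 5] / [2] / [4]
  Insert 3 (step 6): P = [2, 3, 9] / [4, 5] / [7];  Q = [1, 3, 5] / [2, 6] / [4]
  Insert 6 (step 7): P = [2, 3, 6] / [4, 5, 9] / [7];  Q = [1, 3, 5] / [2, 6, 7] / [4]
  Insert 1 (step 8): P = [1, 3, 6] / [2, 5, 9] / [4] / [7];  Q = [1, 3, 5] / [2, 6, 7] / [4] / [8]
  Insert 8 (step 9): P = [1, 3, 6, 8] / [2, 5, 9] / [4] / [7];  Q = [1, 3, 5, 9] / [2, 6, 7] / [4] / [8]
Final shape: (4, 3, 1, 1).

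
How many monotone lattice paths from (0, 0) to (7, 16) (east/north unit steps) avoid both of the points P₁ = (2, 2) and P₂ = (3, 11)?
Number of paths = 137085

Inclusion–exclusion. Total paths: C(23, 7) = 245157. Through P₁: C(4, 2)·C(19, 5) = 69768. Through P₂: C(14, 3)·C(9, 4) = 45864. Since P₁ is strictly southwest of P₂, a monotone path through both must visit P₁ then P₂; paths through both = C(4, 2)·C(10, 1)·C(9, 4) = 7560. Avoid both = 245157 − 69768 − 45864 + 7560 = 137085.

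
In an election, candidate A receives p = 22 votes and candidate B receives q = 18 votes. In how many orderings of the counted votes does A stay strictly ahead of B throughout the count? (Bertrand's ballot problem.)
Strict-lead orderings = 11338026180

Total orderings of the 40 votes with 22 for A: C(40, 22) = 113380261800. By the Bertrand ballot formula (Cycle Lemma / reflection principle), the number of orderings in which A is strictly ahead of B throughout is (p − q)/(p + q) · C(p + q, p) = (22 − 18)/(22 + 18) · 113380261800 = 11338026180.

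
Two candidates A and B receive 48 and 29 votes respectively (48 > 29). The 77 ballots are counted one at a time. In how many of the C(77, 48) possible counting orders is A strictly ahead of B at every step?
Strict-lead orderings = 326385840027712089100

Total orderings of the 77 votes with 48 for A: C(77, 48) = 1322721562217570045300. By the Bertrand ballot formula (Cycle Lemma / reflection principle), the number of orderings in which A is strictly ahead of B throughout is (p − q)/(p + q) · C(p + q, p) = (48 − 29)/(48 + 29) · 1322721562217570045300 = 326385840027712089100.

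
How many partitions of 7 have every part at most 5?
p(7, parts ≤ 5) = 13

Partitions of 7 with all parts ≤ 5: 5+2, 5+1+1, 4+3, 4+2+1, 4+1+1+1, 3+3+1, 3+2+2, 3+2+1+1, 3+1+1+1+1, 2+2+2+1, 2+2+1+1+1, 2+1+1+1+1+1, 1+1+1+1+1+1+1. Count = 13.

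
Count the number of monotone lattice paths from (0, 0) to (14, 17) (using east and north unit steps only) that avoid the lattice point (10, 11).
Number of paths = 191112165

Total paths from (0, 0) to (14, 17): C(31, 14) = 265182525. Paths through (10, 11): (paths (0, 0) → (10, 11)) × (paths (10, 11) → (14, 17)) = C(21, 10) · C(10, 4) = 352716 · 210 = 74070360. Avoidance count = 265182525 − 74070360 = 191112165.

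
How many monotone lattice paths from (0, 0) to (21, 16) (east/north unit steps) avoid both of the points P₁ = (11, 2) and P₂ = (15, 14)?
Number of paths = 10555126302

Inclusion–exclusion. Total paths: C(37, 21) = 12875774670. Through P₁: C(13, 11)·C(24, 10) = 152977968. Through P₂: C(29, 15)·C(8, 6) = 2171645280. Since P₁ is strictly southwest of P₂, a monotone path through both must visit P₁ then P₂; paths through both = C(13, 11)·C(16, 4)·C(8, 6) = 3974880. Avoid both = 12875774670 − 152977968 − 2171645280 + 3974880 = 10555126302.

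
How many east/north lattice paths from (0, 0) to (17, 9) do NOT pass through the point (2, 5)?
Number of paths = 3043154

Total paths from (0, 0) to (17, 9): C(26, 17) = 3124550. Paths through (2, 5): (paths (0, 0) → (2, 5)) × (paths (2, 5) → (17, 9)) = C(7, 2) · C(19, 15) = 21 · 3876 = 81396. Avoidance count = 3124550 − 81396 = 3043154.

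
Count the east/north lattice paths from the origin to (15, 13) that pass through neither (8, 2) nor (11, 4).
Number of paths = 35355855

Inclusion–exclusion. Total paths: C(28, 15) = 37442160. Through P₁: C(10, 8)·C(18, 7) = 1432080. Through P₂: C(15, 11)·C(13, 4) = 975975. Since P₁ is strictly southwest of P₂, a monotone path through both must visit P₁ then P₂; paths through both = C(10, 8)·C(5, 3)·C(13, 4) = 321750. Avoid both = 37442160 − 1432080 − 975975 + 321750 = 35355855.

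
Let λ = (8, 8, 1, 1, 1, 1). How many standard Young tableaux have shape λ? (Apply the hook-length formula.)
# SYT of shape (8, 8, 1, 1, 1, 1) = 3197700

Hook-length formula: f^λ = n! / Π hook(c), product over all cells c of the Young diagram. For λ = (8, 8, 1, 1, 1, 1), n = 20 boxes. Hook lengths by row (left-to-right, top-to-bottom): [13, 8, 7, 6, 5, 4, 3, 2]; [12, 7, 6, 5, 4, 3, 2, 1]; [4]; [3]; [2]; [1]. Product of hooks = 760828723200. So f^λ = 20! / 760828723200 = 2432902008176640000 / 760828723200 = 3197700.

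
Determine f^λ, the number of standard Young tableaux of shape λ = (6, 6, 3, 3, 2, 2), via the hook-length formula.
# SYT of shape (6, 6, 3, 3, 2, 2) = 1303638336

Hook-length formula: f^λ = n! / Π hook(c), product over all cells c of the Young diagram. For λ = (6, 6, 3, 3, 2, 2), n = 22 boxes. Hook lengths by row (left-to-right, top-to-bottom): [11, 10, 7, 4, 3, 2]; [10, 9, 6, 3, 2, 1]; [6, 5, 2]; [5, 4, 1]; [3, 2]; [2, 1]. Product of hooks = 862202880000. So f^λ = 22! / 862202880000 = 1124000727777607680000 / 862202880000 = 1303638336.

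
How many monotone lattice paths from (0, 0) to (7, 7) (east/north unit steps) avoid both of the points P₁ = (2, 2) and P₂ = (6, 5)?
Number of paths = 1164

Inclusion–exclusion. Total paths: C(14, 7) = 3432. Through P₁: C(4, 2)·C(10, 5) = 1512. Through P₂: C(11, 6)·C(3, 1) = 1386. Since P₁ is strictly southwest of P₂, a monotone path through both must visit P₁ then P₂; paths through both = C(4, 2)·C(7, 4)·C(3, 1) = 630. Avoid both = 3432 − 1512 − 1386 + 630 = 1164.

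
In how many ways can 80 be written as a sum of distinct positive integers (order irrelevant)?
q(80) = 77312

A partition into distinct parts is a strictly decreasing sequence summing to n. The recurrence d(n, m) = d(n, m−1) + d(n−m, m−1) (use part m at most once) with q(n) = d(n, n) gives q(80) = 77312. (Euler's theorem: # distinct-part partitions = # odd-part partitions.)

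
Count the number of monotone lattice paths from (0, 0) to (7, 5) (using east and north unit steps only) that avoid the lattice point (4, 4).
Number of paths = 512

Total paths from (0, 0) to (7, 5): C(12, 7) = 792. Paths through (4, 4): (paths (0, 0) → (4, 4)) × (paths (4, 4) → (7, 5)) = C(8, 4) · C(4, 3) = 70 · 4 = 280. Avoidance count = 792 − 280 = 512.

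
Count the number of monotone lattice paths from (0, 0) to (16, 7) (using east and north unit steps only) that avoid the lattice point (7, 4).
Number of paths = 172557

Total paths from (0, 0) to (16, 7): C(23, 16) = 245157. Paths through (7, 4): (paths (0, 0) → (7, 4)) × (paths (7, 4) → (16, 7)) = C(11, 7) · C(12, 9) = 330 · 220 = 72600. Avoidance count = 245157 − 72600 = 172557.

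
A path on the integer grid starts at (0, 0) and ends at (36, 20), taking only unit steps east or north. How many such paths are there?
Number of paths = 785613562163430

A monotone lattice path from (0, 0) to (36, 20) consists of 36 east steps and 20 north steps in some order, so it is determined by which 36 of the 56 steps are east. The count is C(56, 36) = 785613562163430.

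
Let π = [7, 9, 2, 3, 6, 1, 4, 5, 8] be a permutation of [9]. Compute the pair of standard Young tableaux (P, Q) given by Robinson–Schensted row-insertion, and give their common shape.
P = [1, 3, 4, 5, 8] / [2, 6] / [7, 9];  Q = [1, 2, 5, 8, 9] / [3, 4] / [6, 7];  common shape = (5, 2, 2)

Row-insert the values π_1, π_2, … into P one at a time, bumping the leftmost entry strictly greater than the inserted value down to the next row. The recording tableau Q records, in position (i, j), the step at which that cell was added to P.
  Insert 7 (step 1): P = [7];  Q = [1]
  Insert 9 (step 2): P = [7, 9];  Q = [1, 2]
  Insert 2 (step 3): P = [2, 9] / [7];  Q = [1, 2] / [3]
  Insert 3 (step 4): P = [2, 3] / [7, 9];  Q = [1, 2] / [3, 4]
  Insert 6 (step 5): P = [2, 3, 6] / [7, 9];  Q = [1, 2, 5] / [3, 4]
  Insert 1 (step 6): P = [1, 3, 6] / [2, 9] / [7];  Q = [1, 2, 5] / [3, 4] / [6]
  Insert 4 (step 7): P = [1, 3, 4] / [2, 6] / [7, 9];  Q = [1, 2, 5] / [3, 4] / [6, 7]
  Insert 5 (step 8): P = [1, 3, 4, 5] / [2, 6] / [7, 9];  Q = [1, 2, 5, 8] / [3, 4] / [6, 7]
  Insert 8 (step 9): P = [1, 3, 4, 5, 8] / [2, 6] / [7, 9];  Q = [1, 2, 5, 8, 9] / [3, 4] / [6, 7]
Final shape: (5, 2, 2).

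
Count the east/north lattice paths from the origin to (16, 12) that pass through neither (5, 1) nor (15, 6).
Number of paths = 25935441

Inclusion–exclusion. Total paths: C(28, 16) = 30421755. Through P₁: C(6, 5)·C(22, 11) = 4232592. Through P₂: C(21, 15)·C(7, 1) = 379848. Since P₁ is strictly southwest of P₂, a monotone path through both must visit P₁ then P₂; paths through both = C(6, 5)·C(15, 10)·C(7, 1) = 126126. Avoid both = 30421755 − 4232592 − 379848 + 126126 = 25935441.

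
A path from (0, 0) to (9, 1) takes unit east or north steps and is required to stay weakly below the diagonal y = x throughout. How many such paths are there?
Number of paths = 9

By the reflection principle (André's argument), the number of monotone paths to (9, 1) with n ≤ m that never go above y = x is C(10, 9) − C(10, 10) = 10 − 1 = 9.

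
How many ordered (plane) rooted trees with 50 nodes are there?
C_49 = 509552245179617138054608572

These ordered rooted trees are counted by the Catalan number C_n = (1/(n + 1)) · C(2n, n). For n = 49: C_49 = (1/50) · C(98, 49) = 25477612258980856902730428600/50 = 509552245179617138054608572.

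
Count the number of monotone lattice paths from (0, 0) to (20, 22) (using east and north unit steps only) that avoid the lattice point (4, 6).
Number of paths = 387564725520

Total paths from (0, 0) to (20, 22): C(42, 20) = 513791607420. Paths through (4, 6): (paths (0, 0) → (4, 6)) × (paths (4, 6) → (20, 22)) = C(10, 4) · C(32, 16) = 210 · 601080390 = 126226881900. Avoidance count = 513791607420 − 126226881900 = 387564725520.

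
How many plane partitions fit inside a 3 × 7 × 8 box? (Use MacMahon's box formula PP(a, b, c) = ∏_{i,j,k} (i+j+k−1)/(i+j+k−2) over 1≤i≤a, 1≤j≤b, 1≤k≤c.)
PP(3, 7, 8) = 4971151900

Evaluate the triple product over i = 1..3, j = 1..7, k = 1..8. The factors are (2/1) · (3/2) · (4/3) · (5/4) · (6/5) · (7/6) · (8/7) · (9/8) · … (168 factors total). The numerators and denominators telescope so the product is an integer; carrying out the multiplication exactly gives PP(3, 7, 8) = 4971151900.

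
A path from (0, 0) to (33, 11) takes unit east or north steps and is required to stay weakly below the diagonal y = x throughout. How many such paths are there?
Number of paths = 5188082354

By the reflection principle (André's argument), the number of monotone paths to (33, 11) with n ≤ m that never go above y = x is C(44, 33) − C(44, 34) = 7669339132 − 2481256778 = 5188082354.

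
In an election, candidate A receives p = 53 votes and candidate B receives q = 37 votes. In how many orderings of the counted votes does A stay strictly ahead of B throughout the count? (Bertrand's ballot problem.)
Strict-lead orderings = 4489026076872540086469696

Total orderings of the 90 votes with 53 for A: C(90, 53) = 25250771682408037986392040. By the Bertrand ballot formula (Cycle Lemma / reflection principle), the number of orderings in which A is strictly ahead of B throughout is (p − q)/(p + q) · C(p + q, p) = (53 − 37)/(53 + 37) · 25250771682408037986392040 = 4489026076872540086469696.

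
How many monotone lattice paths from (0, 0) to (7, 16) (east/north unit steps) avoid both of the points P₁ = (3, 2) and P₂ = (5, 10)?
Number of paths = 143073

Inclusion–exclusion. Total paths: C(23, 7) = 245157. Through P₁: C(5, 3)·C(18, 4) = 30600. Through P₂: C(15, 5)·C(8, 2) = 84084. Since P₁ is strictly southwest of P₂, a monotone path through both must visit P₁ then P₂; paths through both = C(5, 3)·C(10, 2)·C(8, 2) = 12600. Avoid both = 245157 − 30600 − 84084 + 12600 = 143073.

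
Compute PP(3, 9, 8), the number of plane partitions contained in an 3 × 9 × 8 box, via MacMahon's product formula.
PP(3, 9, 8) = 198520691512

Evaluate the triple product over i = 1..3, j = 1..9, k = 1..8. The factors are (2/1) · (3/2) · (4/3) · (5/4) · (6/5) · (7/6) · (8/7) · (9/8) · … (216 factors total). The numerators and denominators telescope so the product is an integer; carrying out the multiplication exactly gives PP(3, 9, 8) = 198520691512.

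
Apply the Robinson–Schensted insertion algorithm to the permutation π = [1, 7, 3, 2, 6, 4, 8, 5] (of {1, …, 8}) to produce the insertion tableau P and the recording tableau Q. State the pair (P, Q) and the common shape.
P = [1, 2, 4, 5] / [3, 6, 8] / [7];  Q = [1, 2, 5, 7] / [3, 6, 8] / [4];  common shape = (4, 3, 1)

Row-insert the values π_1, π_2, … into P one at a time, bumping the leftmost entry strictly greater than the inserted value down to the next row. The recording tableau Q records, in position (i, j), the step at which that cell was added to P.
  Insert 1 (step 1): P = [1];  Q = [1]
  Insert 7 (step 2): P = [1, 7];  Q = [1, 2]
  Insert 3 (step 3): P = [1, 3] / [7];  Q = [1, 2] / [3]
  Insert 2 (step 4): P = [1, 2] / [3] / [7];  Q = [1, 2] / [3] / [4]
  Insert 6 (step 5): P = [1, 2, 6] / [3] / [7];  Q = [1, 2, 5] / [3] / [4]
  Insert 4 (step 6): P = [1, 2, 4] / [3, 6] / [7];  Q = [1, 2, 5] / [3, 6] / [4]
  Insert 8 (step 7): P = [1, 2, 4, 8] / [3, 6] / [7];  Q = [1, 2, 5, 7] / [3, 6] / [4]
  Insert 5 (step 8): P = [1, 2, 4, 5] / [3, 6, 8] / [7];  Q = [1, 2, 5, 7] / [3, 6, 8] / [4]
Final shape: (4, 3, 1).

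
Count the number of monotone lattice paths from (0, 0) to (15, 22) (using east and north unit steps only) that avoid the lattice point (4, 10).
Number of paths = 8010769682

Total paths from (0, 0) to (15, 22): C(37, 15) = 9364199760. Paths through (4, 10): (paths (0, 0) → (4, 10)) × (paths (4, 10) → (15, 22)) = C(14, 4) · C(23, 11) = 1001 · 1352078 = 1353430078. Avoidance count = 9364199760 − 1353430078 = 8010769682.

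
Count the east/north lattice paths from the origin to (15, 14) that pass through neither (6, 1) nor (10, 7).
Number of paths = 59838244

Inclusion–exclusion. Total paths: C(29, 15) = 77558760. Through P₁: C(7, 6)·C(22, 9) = 3481940. Through P₂: C(17, 10)·C(12, 5) = 15402816. Since P₁ is strictly southwest of P₂, a monotone path through both must visit P₁ then P₂; paths through both = C(7, 6)·C(10, 4)·C(12, 5) = 1164240. Avoid both = 77558760 − 3481940 − 15402816 + 1164240 = 59838244.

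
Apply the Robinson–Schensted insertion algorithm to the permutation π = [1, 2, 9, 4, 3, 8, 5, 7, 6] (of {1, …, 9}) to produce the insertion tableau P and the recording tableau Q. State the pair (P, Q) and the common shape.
P = [1, 2, 3, 5, 6] / [4, 7] / [8] / [9];  Q = [1, 2, 3, 6, 8] / [4, 7] / [5] / [9];  common shape = (5, 2, 1, 1)

Row-insert the values π_1, π_2, … into P one at a time, bumping the leftmost entry strictly greater than the inserted value down to the next row. The recording tableau Q records, in position (i, j), the step at which that cell was added to P.
  Insert 1 (step 1): P = [1];  Q = [1]
  Insert 2 (step 2): P = [1, 2];  Q = [1, 2]
  Insert 9 (step 3): P = [1, 2, 9];  Q = [1, 2, 3]
  Insert 4 (step 4): P = [1, 2, 4] / [9];  Q = [1, 2, 3] / [4]
  Insert 3 (step 5): P = [1, 2, 3] / [4] / [9];  Q = [1, 2, 3] / [4] / [5]
  Insert 8 (step 6): P = [1, 2, 3, 8] / [4] / [9];  Q = [1, 2, 3, 6] / [4] / [5]
  Insert 5 (step 7): P = [1, 2, 3, 5] / [4, 8] / [9];  Q = [1, 2, 3, 6] / [4, 7] / [5]
  Insert 7 (step 8): P = [1, 2, 3, 5, 7] / [4, 8] / [9];  Q = [1, 2, 3, 6, 8] / [4, 7] / [5]
  Insert 6 (step 9): P = [1, 2, 3, 5, 6] / [4, 7] / [8] / [9];  Q = [1, 2, 3, 6, 8] / [4, 7] / [5] / [9]
Final shape: (5, 2, 1, 1).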